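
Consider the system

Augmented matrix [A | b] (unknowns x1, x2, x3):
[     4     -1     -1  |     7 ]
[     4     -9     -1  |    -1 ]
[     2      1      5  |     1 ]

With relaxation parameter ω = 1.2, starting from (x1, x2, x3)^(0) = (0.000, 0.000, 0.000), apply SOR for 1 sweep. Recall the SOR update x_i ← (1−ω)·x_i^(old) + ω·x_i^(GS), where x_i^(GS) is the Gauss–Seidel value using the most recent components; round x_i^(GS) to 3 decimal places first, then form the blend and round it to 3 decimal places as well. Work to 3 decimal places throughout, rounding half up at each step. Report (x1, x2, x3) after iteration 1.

(2.100, 1.253, -1.069)

Iteration 1:
  x1: GS value = (7 - (-1)·0.000 - (-1)·0.000) / (4) = 1.750;  x1 ← (1−ω)·0.000 + ω·1.750 = 2.100
  x2: GS value = (-1 - (4)·2.100 - (-1)·0.000) / (-9) = 1.044;  x2 ← (1−ω)·0.000 + ω·1.044 = 1.253
  x3: GS value = (1 - (2)·2.100 - (1)·1.253) / (5) = -0.891;  x3 ← (1−ω)·0.000 + ω·-0.891 = -1.069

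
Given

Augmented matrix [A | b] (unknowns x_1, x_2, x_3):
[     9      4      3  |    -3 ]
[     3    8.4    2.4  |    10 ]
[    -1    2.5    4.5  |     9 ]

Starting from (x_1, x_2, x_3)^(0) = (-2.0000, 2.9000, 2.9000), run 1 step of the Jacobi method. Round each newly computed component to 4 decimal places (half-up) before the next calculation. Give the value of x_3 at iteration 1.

-0.0556

Iteration 1:
  x_1 = (-3 - (4)·2.9000 - (3)·2.9000) / (9) = -2.5889
  x_2 = (10 - (3)·-2.0000 - (2.4)·2.9000) / (8.4) = 1.0762
  x_3 = (9 - (-1)·-2.0000 - (2.5)·2.9000) / (4.5) = -0.0556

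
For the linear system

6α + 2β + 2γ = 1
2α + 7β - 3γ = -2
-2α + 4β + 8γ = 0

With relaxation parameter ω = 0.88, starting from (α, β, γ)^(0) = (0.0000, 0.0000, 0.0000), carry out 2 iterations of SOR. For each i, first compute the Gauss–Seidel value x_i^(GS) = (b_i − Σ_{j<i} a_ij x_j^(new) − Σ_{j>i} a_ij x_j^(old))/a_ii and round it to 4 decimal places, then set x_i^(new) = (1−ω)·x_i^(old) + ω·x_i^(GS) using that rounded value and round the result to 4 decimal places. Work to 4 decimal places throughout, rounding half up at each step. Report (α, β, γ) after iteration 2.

Iteration 1:
  α: GS value = (1 - (2)·0.0000 - (2)·0.0000) / (6) = 0.1667;  α ← (1−ω)·0.0000 + ω·0.1667 = 0.1467
  β: GS value = (-2 - (2)·0.1467 - (-3)·0.0000) / (7) = -0.3276;  β ← (1−ω)·0.0000 + ω·-0.3276 = -0.2883
  γ: GS value = (0 - (-2)·0.1467 - (4)·-0.2883) / (8) = 0.1808;  γ ← (1−ω)·0.0000 + ω·0.1808 = 0.1591
Iteration 2:
  α: GS value = (1 - (2)·-0.2883 - (2)·0.1591) / (6) = 0.2097;  α ← (1−ω)·0.1467 + ω·0.2097 = 0.2021
  β: GS value = (-2 - (2)·0.2021 - (-3)·0.1591) / (7) = -0.2753;  β ← (1−ω)·-0.2883 + ω·-0.2753 = -0.2769
  γ: GS value = (0 - (-2)·0.2021 - (4)·-0.2769) / (8) = 0.1890;  γ ← (1−ω)·0.1591 + ω·0.1890 = 0.1854

(0.2021, -0.2769, 0.1854)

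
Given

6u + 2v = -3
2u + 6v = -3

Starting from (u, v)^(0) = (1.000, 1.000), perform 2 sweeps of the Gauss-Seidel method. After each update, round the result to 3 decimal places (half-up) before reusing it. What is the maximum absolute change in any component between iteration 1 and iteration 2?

Iteration 1:
  u = (-3 - (2)·1.000) / (6) = -0.833
  v = (-3 - (2)·-0.833) / (6) = -0.222
Iteration 2:
  u = (-3 - (2)·-0.222) / (6) = -0.426
  v = (-3 - (2)·-0.426) / (6) = -0.358
Change: (0.407, -0.136) → max |·| = 0.407

0.407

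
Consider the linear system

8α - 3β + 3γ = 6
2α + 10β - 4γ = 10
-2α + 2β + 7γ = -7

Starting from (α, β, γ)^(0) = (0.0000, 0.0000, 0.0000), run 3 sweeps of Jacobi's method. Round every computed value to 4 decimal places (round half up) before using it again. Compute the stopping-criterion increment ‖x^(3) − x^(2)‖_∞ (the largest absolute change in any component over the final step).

Iteration 1:
  α = (6 - (-3)·0.0000 - (3)·0.0000) / (8) = 0.7500
  β = (10 - (2)·0.0000 - (-4)·0.0000) / (10) = 1.0000
  γ = (-7 - (-2)·0.0000 - (2)·0.0000) / (7) = -1.0000
Iteration 2:
  α = (6 - (-3)·1.0000 - (3)·-1.0000) / (8) = 1.5000
  β = (10 - (2)·0.7500 - (-4)·-1.0000) / (10) = 0.4500
  γ = (-7 - (-2)·0.7500 - (2)·1.0000) / (7) = -1.0714
Iteration 3:
  α = (6 - (-3)·0.4500 - (3)·-1.0714) / (8) = 1.3205
  β = (10 - (2)·1.5000 - (-4)·-1.0714) / (10) = 0.2714
  γ = (-7 - (-2)·1.5000 - (2)·0.4500) / (7) = -0.7000
Change: (-0.1795, -0.1786, 0.3714) → max |·| = 0.3714

0.3714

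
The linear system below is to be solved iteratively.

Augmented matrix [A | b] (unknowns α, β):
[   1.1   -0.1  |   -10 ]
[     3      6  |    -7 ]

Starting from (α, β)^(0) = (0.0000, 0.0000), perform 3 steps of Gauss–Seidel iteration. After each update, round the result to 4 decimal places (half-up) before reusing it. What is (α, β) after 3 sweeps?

Iteration 1:
  α = (-10 - (-0.1)·0.0000) / (1.1) = -9.0909
  β = (-7 - (3)·-9.0909) / (6) = 3.3788
Iteration 2:
  α = (-10 - (-0.1)·3.3788) / (1.1) = -8.7837
  β = (-7 - (3)·-8.7837) / (6) = 3.2252
Iteration 3:
  α = (-10 - (-0.1)·3.2252) / (1.1) = -8.7977
  β = (-7 - (3)·-8.7977) / (6) = 3.2322

(-8.7977, 3.2322)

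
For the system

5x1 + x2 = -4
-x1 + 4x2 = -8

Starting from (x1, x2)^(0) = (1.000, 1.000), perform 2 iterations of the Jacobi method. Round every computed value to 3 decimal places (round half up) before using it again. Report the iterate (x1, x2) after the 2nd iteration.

Iteration 1:
  x1 = (-4 - (1)·1.000) / (5) = -1.000
  x2 = (-8 - (-1)·1.000) / (4) = -1.750
Iteration 2:
  x1 = (-4 - (1)·-1.750) / (5) = -0.450
  x2 = (-8 - (-1)·-1.000) / (4) = -2.250

(-0.450, -2.250)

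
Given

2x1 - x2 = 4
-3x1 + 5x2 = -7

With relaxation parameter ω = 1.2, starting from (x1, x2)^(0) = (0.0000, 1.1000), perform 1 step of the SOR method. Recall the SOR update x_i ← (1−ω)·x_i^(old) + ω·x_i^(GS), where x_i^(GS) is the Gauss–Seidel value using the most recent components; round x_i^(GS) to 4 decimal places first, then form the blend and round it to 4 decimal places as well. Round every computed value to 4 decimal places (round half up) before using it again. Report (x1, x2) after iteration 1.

Iteration 1:
  x1: GS value = (4 - (-1)·1.1000) / (2) = 2.5500;  x1 ← (1−ω)·0.0000 + ω·2.5500 = 3.0600
  x2: GS value = (-7 - (-3)·3.0600) / (5) = 0.4360;  x2 ← (1−ω)·1.1000 + ω·0.4360 = 0.3032

(3.0600, 0.3032)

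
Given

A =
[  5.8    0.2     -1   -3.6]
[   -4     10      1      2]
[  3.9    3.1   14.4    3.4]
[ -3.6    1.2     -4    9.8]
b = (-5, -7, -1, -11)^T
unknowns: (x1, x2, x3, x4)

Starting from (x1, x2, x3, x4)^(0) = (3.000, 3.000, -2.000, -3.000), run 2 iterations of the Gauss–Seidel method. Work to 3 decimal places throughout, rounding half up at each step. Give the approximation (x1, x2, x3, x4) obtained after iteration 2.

Iteration 1:
  x1 = (-5 - (0.2)·3.000 - (-1)·-2.000 - (-3.6)·-3.000) / (5.8) = -3.172
  x2 = (-7 - (-4)·-3.172 - (1)·-2.000 - (2)·-3.000) / (10) = -1.169
  x3 = (-1 - (3.9)·-3.172 - (3.1)·-1.169 - (3.4)·-3.000) / (14.4) = 1.750
  x4 = (-11 - (-3.6)·-3.172 - (1.2)·-1.169 - (-4)·1.750) / (9.8) = -1.430
Iteration 2:
  x1 = (-5 - (0.2)·-1.169 - (-1)·1.750 - (-3.6)·-1.430) / (5.8) = -1.408
  x2 = (-7 - (-4)·-1.408 - (1)·1.750 - (2)·-1.430) / (10) = -1.152
  x3 = (-1 - (3.9)·-1.408 - (3.1)·-1.152 - (3.4)·-1.430) / (14.4) = 0.898
  x4 = (-11 - (-3.6)·-1.408 - (1.2)·-1.152 - (-4)·0.898) / (9.8) = -1.132

(-1.408, -1.152, 0.898, -1.132)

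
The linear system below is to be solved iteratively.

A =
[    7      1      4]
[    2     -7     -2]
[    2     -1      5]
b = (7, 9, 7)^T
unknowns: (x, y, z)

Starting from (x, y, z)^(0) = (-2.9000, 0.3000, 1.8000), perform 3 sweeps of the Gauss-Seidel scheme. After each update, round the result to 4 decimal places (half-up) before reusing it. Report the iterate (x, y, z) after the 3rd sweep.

(0.7099, -1.3282, 0.8504)

Iteration 1:
  x = (7 - (1)·0.3000 - (4)·1.8000) / (7) = -0.0714
  y = (9 - (2)·-0.0714 - (-2)·1.8000) / (-7) = -1.8204
  z = (7 - (2)·-0.0714 - (-1)·-1.8204) / (5) = 1.0645
Iteration 2:
  x = (7 - (1)·-1.8204 - (4)·1.0645) / (7) = 0.6518
  y = (9 - (2)·0.6518 - (-2)·1.0645) / (-7) = -1.4036
  z = (7 - (2)·0.6518 - (-1)·-1.4036) / (5) = 0.8586
Iteration 3:
  x = (7 - (1)·-1.4036 - (4)·0.8586) / (7) = 0.7099
  y = (9 - (2)·0.7099 - (-2)·0.8586) / (-7) = -1.3282
  z = (7 - (2)·0.7099 - (-1)·-1.3282) / (5) = 0.8504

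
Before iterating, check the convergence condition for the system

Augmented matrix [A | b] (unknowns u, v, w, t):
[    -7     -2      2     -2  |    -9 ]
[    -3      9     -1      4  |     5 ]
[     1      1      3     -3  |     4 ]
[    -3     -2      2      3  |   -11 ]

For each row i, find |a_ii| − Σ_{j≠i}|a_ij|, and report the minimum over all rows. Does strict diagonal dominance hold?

row 1: |-7| − (2+2+2) = 1
row 2: |9| − (3+1+4) = 1
row 3: |3| − (1+1+3) = -2
row 4: |3| − (3+2+2) = -4
minimum over rows = -4 → not strictly diagonally dominant

-4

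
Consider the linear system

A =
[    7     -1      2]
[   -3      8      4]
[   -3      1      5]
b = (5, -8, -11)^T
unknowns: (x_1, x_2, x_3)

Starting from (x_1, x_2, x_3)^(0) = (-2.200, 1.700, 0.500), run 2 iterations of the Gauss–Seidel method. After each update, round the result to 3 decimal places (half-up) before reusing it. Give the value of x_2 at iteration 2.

0.142

Iteration 1:
  x_1 = (5 - (-1)·1.700 - (2)·0.500) / (7) = 0.814
  x_2 = (-8 - (-3)·0.814 - (4)·0.500) / (8) = -0.945
  x_3 = (-11 - (-3)·0.814 - (1)·-0.945) / (5) = -1.523
Iteration 2:
  x_1 = (5 - (-1)·-0.945 - (2)·-1.523) / (7) = 1.014
  x_2 = (-8 - (-3)·1.014 - (4)·-1.523) / (8) = 0.142
  x_3 = (-11 - (-3)·1.014 - (1)·0.142) / (5) = -1.620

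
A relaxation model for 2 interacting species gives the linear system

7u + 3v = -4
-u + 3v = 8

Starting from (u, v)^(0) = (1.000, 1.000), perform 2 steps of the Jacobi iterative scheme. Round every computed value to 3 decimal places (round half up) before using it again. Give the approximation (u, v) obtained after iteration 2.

(-1.857, 2.333)

Iteration 1:
  u = (-4 - (3)·1.000) / (7) = -1.000
  v = (8 - (-1)·1.000) / (3) = 3.000
Iteration 2:
  u = (-4 - (3)·3.000) / (7) = -1.857
  v = (8 - (-1)·-1.000) / (3) = 2.333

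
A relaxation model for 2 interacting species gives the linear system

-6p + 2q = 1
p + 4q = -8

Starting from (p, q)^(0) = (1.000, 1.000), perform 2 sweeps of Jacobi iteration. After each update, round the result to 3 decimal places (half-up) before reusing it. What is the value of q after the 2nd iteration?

Iteration 1:
  p = (1 - (2)·1.000) / (-6) = 0.167
  q = (-8 - (1)·1.000) / (4) = -2.250
Iteration 2:
  p = (1 - (2)·-2.250) / (-6) = -0.917
  q = (-8 - (1)·0.167) / (4) = -2.042

-2.042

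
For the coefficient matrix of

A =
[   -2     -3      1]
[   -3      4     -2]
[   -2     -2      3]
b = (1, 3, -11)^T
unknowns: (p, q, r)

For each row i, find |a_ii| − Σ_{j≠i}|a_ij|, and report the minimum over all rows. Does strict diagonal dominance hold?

-2

row 1: |-2| − (3+1) = -2
row 2: |4| − (3+2) = -1
row 3: |3| − (2+2) = -1
minimum over rows = -2 → not strictly diagonally dominant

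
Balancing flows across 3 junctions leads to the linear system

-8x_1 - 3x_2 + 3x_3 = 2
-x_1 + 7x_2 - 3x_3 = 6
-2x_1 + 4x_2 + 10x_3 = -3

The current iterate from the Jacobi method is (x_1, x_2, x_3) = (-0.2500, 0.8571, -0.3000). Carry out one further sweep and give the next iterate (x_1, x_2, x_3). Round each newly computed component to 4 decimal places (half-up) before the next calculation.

(-0.6839, 0.6929, -0.6928)

One sweep:
  x_1 = (2 - (-3)·0.8571 - (3)·-0.3000) / (-8) = -0.6839
  x_2 = (6 - (-1)·-0.2500 - (-3)·-0.3000) / (7) = 0.6929
  x_3 = (-3 - (-2)·-0.2500 - (4)·0.8571) / (10) = -0.6928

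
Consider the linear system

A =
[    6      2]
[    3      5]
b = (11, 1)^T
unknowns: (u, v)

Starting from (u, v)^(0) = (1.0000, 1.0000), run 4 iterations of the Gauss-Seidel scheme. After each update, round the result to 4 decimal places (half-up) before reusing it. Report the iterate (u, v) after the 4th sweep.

Iteration 1:
  u = (11 - (2)·1.0000) / (6) = 1.5000
  v = (1 - (3)·1.5000) / (5) = -0.7000
Iteration 2:
  u = (11 - (2)·-0.7000) / (6) = 2.0667
  v = (1 - (3)·2.0667) / (5) = -1.0400
Iteration 3:
  u = (11 - (2)·-1.0400) / (6) = 2.1800
  v = (1 - (3)·2.1800) / (5) = -1.1080
Iteration 4:
  u = (11 - (2)·-1.1080) / (6) = 2.2027
  v = (1 - (3)·2.2027) / (5) = -1.1216

(2.2027, -1.1216)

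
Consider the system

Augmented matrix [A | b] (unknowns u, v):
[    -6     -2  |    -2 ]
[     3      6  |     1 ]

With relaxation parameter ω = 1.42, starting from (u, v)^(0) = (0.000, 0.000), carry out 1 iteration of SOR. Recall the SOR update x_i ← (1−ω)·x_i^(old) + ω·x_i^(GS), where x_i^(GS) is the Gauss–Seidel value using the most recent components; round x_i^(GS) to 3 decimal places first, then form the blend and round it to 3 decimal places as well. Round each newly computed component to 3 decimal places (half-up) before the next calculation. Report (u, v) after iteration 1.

(0.473, -0.099)

Iteration 1:
  u: GS value = (-2 - (-2)·0.000) / (-6) = 0.333;  u ← (1−ω)·0.000 + ω·0.333 = 0.473
  v: GS value = (1 - (3)·0.473) / (6) = -0.070;  v ← (1−ω)·0.000 + ω·-0.070 = -0.099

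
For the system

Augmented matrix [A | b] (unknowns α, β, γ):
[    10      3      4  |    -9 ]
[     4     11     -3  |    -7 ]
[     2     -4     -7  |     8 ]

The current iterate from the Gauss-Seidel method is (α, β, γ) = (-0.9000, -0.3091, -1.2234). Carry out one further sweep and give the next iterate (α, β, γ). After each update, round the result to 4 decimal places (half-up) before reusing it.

(-0.3179, -0.8544, -0.7455)

One sweep:
  α = (-9 - (3)·-0.3091 - (4)·-1.2234) / (10) = -0.3179
  β = (-7 - (4)·-0.3179 - (-3)·-1.2234) / (11) = -0.8544
  γ = (8 - (2)·-0.3179 - (-4)·-0.8544) / (-7) = -0.7455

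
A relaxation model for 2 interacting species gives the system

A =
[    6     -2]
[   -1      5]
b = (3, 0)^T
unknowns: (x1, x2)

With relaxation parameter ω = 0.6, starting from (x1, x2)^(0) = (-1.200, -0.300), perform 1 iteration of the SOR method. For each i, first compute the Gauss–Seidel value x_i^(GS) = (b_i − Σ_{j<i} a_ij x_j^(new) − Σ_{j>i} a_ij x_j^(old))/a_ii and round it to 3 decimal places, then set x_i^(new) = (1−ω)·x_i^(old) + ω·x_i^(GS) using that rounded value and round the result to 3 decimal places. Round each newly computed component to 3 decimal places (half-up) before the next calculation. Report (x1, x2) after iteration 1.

(-0.240, -0.149)

Iteration 1:
  x1: GS value = (3 - (-2)·-0.300) / (6) = 0.400;  x1 ← (1−ω)·-1.200 + ω·0.400 = -0.240
  x2: GS value = (0 - (-1)·-0.240) / (5) = -0.048;  x2 ← (1−ω)·-0.300 + ω·-0.048 = -0.149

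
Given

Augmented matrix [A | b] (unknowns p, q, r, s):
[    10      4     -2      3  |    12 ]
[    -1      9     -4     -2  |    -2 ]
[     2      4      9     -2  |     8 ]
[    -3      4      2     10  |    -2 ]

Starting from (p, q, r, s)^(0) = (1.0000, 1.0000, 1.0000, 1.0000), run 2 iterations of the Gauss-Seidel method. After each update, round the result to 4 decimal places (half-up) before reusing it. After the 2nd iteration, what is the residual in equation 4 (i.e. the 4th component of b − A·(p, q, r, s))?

-0.0003

Iteration 1:
  p = (12 - (4)·1.0000 - (-2)·1.0000 - (3)·1.0000) / (10) = 0.7000
  q = (-2 - (-1)·0.7000 - (-4)·1.0000 - (-2)·1.0000) / (9) = 0.5222
  r = (8 - (2)·0.7000 - (4)·0.5222 - (-2)·1.0000) / (9) = 0.7235
  s = (-2 - (-3)·0.7000 - (4)·0.5222 - (2)·0.7235) / (10) = -0.3436
Iteration 2:
  p = (12 - (4)·0.5222 - (-2)·0.7235 - (3)·-0.3436) / (10) = 1.2389
  q = (-2 - (-1)·1.2389 - (-4)·0.7235 - (-2)·-0.3436) / (9) = 0.1606
  r = (8 - (2)·1.2389 - (4)·0.1606 - (-2)·-0.3436) / (9) = 0.4658
  s = (-2 - (-3)·1.2389 - (4)·0.1606 - (2)·0.4658) / (10) = 0.0143
Residual b − A·x = (-0.1427, -0.3147, 0.7162, -0.0003)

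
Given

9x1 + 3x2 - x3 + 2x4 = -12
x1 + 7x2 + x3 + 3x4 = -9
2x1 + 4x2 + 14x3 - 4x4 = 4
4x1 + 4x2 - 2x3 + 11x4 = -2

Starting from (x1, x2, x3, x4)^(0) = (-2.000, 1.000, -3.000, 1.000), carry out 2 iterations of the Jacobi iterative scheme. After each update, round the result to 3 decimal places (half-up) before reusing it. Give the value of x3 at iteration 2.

Iteration 1:
  x1 = (-12 - (3)·1.000 - (-1)·-3.000 - (2)·1.000) / (9) = -2.222
  x2 = (-9 - (1)·-2.000 - (1)·-3.000 - (3)·1.000) / (7) = -1.000
  x3 = (4 - (2)·-2.000 - (4)·1.000 - (-4)·1.000) / (14) = 0.571
  x4 = (-2 - (4)·-2.000 - (4)·1.000 - (-2)·-3.000) / (11) = -0.364
Iteration 2:
  x1 = (-12 - (3)·-1.000 - (-1)·0.571 - (2)·-0.364) / (9) = -0.856
  x2 = (-9 - (1)·-2.222 - (1)·0.571 - (3)·-0.364) / (7) = -0.894
  x3 = (4 - (2)·-2.222 - (4)·-1.000 - (-4)·-0.364) / (14) = 0.785
  x4 = (-2 - (4)·-2.222 - (4)·-1.000 - (-2)·0.571) / (11) = 1.094

0.785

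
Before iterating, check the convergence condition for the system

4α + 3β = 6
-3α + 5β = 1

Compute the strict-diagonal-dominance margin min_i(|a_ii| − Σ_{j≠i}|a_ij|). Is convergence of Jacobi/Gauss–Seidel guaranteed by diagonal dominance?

row 1: |4| − (3) = 1
row 2: |5| − (3) = 2
minimum over rows = 1 → strictly diagonally dominant (convergence guaranteed)

1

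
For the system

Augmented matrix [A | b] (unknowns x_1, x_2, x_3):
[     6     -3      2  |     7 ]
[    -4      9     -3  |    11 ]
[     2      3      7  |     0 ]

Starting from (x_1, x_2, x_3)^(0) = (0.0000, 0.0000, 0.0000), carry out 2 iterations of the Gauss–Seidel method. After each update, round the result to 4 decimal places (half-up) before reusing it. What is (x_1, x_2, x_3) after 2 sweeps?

Iteration 1:
  x_1 = (7 - (-3)·0.0000 - (2)·0.0000) / (6) = 1.1667
  x_2 = (11 - (-4)·1.1667 - (-3)·0.0000) / (9) = 1.7408
  x_3 = (0 - (2)·1.1667 - (3)·1.7408) / (7) = -1.0794
Iteration 2:
  x_1 = (7 - (-3)·1.7408 - (2)·-1.0794) / (6) = 2.3969
  x_2 = (11 - (-4)·2.3969 - (-3)·-1.0794) / (9) = 1.9277
  x_3 = (0 - (2)·2.3969 - (3)·1.9277) / (7) = -1.5110

(2.3969, 1.9277, -1.5110)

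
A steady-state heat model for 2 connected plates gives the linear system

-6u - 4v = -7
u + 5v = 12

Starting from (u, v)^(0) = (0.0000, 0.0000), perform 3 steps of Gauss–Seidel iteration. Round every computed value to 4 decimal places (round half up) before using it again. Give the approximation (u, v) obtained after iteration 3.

Iteration 1:
  u = (-7 - (-4)·0.0000) / (-6) = 1.1667
  v = (12 - (1)·1.1667) / (5) = 2.1667
Iteration 2:
  u = (-7 - (-4)·2.1667) / (-6) = -0.2778
  v = (12 - (1)·-0.2778) / (5) = 2.4556
Iteration 3:
  u = (-7 - (-4)·2.4556) / (-6) = -0.4704
  v = (12 - (1)·-0.4704) / (5) = 2.4941

(-0.4704, 2.4941)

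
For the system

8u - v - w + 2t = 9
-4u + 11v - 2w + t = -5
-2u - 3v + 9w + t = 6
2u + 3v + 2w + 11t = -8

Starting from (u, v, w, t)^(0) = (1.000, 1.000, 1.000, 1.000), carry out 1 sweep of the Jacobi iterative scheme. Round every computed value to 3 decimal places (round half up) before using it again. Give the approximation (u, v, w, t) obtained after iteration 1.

(1.125, 0.000, 1.111, -1.364)

Iteration 1:
  u = (9 - (-1)·1.000 - (-1)·1.000 - (2)·1.000) / (8) = 1.125
  v = (-5 - (-4)·1.000 - (-2)·1.000 - (1)·1.000) / (11) = 0.000
  w = (6 - (-2)·1.000 - (-3)·1.000 - (1)·1.000) / (9) = 1.111
  t = (-8 - (2)·1.000 - (3)·1.000 - (2)·1.000) / (11) = -1.364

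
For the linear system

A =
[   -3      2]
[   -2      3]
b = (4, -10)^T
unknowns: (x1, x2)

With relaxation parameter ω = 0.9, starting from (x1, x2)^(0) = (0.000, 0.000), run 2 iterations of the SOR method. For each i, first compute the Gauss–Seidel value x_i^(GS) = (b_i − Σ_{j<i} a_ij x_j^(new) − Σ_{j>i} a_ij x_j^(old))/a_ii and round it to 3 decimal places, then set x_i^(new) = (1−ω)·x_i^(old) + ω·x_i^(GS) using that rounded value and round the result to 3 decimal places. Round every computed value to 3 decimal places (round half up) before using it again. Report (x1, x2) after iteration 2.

Iteration 1:
  x1: GS value = (4 - (2)·0.000) / (-3) = -1.333;  x1 ← (1−ω)·0.000 + ω·-1.333 = -1.200
  x2: GS value = (-10 - (-2)·-1.200) / (3) = -4.133;  x2 ← (1−ω)·0.000 + ω·-4.133 = -3.720
Iteration 2:
  x1: GS value = (4 - (2)·-3.720) / (-3) = -3.813;  x1 ← (1−ω)·-1.200 + ω·-3.813 = -3.552
  x2: GS value = (-10 - (-2)·-3.552) / (3) = -5.701;  x2 ← (1−ω)·-3.720 + ω·-5.701 = -5.503

(-3.552, -5.503)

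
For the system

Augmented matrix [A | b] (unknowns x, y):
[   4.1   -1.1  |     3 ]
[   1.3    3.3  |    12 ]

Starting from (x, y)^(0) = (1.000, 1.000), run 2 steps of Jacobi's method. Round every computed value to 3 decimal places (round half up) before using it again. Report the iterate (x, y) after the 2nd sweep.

Iteration 1:
  x = (3 - (-1.1)·1.000) / (4.1) = 1.000
  y = (12 - (1.3)·1.000) / (3.3) = 3.242
Iteration 2:
  x = (3 - (-1.1)·3.242) / (4.1) = 1.602
  y = (12 - (1.3)·1.000) / (3.3) = 3.242

(1.602, 3.242)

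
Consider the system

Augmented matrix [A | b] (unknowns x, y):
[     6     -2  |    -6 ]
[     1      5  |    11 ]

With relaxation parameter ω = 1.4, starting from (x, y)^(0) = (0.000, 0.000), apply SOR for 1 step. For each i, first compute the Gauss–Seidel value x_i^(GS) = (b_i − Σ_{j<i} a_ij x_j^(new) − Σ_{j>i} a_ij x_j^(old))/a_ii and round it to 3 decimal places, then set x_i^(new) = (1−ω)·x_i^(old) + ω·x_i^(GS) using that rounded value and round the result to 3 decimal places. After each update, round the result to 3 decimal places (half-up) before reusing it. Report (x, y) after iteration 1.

(-1.400, 3.472)

Iteration 1:
  x: GS value = (-6 - (-2)·0.000) / (6) = -1.000;  x ← (1−ω)·0.000 + ω·-1.000 = -1.400
  y: GS value = (11 - (1)·-1.400) / (5) = 2.480;  y ← (1−ω)·0.000 + ω·2.480 = 3.472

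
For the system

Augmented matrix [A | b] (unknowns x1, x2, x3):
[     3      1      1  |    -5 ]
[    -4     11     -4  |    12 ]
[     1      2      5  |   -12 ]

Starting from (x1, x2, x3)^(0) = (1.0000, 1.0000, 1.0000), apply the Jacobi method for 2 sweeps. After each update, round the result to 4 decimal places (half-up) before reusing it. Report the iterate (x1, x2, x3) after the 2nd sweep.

(-1.2727, -0.8485, -2.6606)

Iteration 1:
  x1 = (-5 - (1)·1.0000 - (1)·1.0000) / (3) = -2.3333
  x2 = (12 - (-4)·1.0000 - (-4)·1.0000) / (11) = 1.8182
  x3 = (-12 - (1)·1.0000 - (2)·1.0000) / (5) = -3.0000
Iteration 2:
  x1 = (-5 - (1)·1.8182 - (1)·-3.0000) / (3) = -1.2727
  x2 = (12 - (-4)·-2.3333 - (-4)·-3.0000) / (11) = -0.8485
  x3 = (-12 - (1)·-2.3333 - (2)·1.8182) / (5) = -2.6606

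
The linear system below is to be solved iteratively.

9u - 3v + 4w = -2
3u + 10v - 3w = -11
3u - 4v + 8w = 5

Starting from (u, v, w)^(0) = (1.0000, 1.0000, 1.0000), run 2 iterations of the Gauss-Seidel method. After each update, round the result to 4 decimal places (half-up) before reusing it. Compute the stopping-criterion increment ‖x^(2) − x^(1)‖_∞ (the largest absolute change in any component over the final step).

Iteration 1:
  u = (-2 - (-3)·1.0000 - (4)·1.0000) / (9) = -0.3333
  v = (-11 - (3)·-0.3333 - (-3)·1.0000) / (10) = -0.7000
  w = (5 - (3)·-0.3333 - (-4)·-0.7000) / (8) = 0.4000
Iteration 2:
  u = (-2 - (-3)·-0.7000 - (4)·0.4000) / (9) = -0.6333
  v = (-11 - (3)·-0.6333 - (-3)·0.4000) / (10) = -0.7900
  w = (5 - (3)·-0.6333 - (-4)·-0.7900) / (8) = 0.4675
Change: (-0.3000, -0.0900, 0.0675) → max |·| = 0.3000

0.3000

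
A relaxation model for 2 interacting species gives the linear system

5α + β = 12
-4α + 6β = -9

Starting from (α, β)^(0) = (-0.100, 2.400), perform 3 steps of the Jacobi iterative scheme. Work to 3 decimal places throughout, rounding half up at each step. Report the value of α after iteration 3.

2.444

Iteration 1:
  α = (12 - (1)·2.400) / (5) = 1.920
  β = (-9 - (-4)·-0.100) / (6) = -1.567
Iteration 2:
  α = (12 - (1)·-1.567) / (5) = 2.713
  β = (-9 - (-4)·1.920) / (6) = -0.220
Iteration 3:
  α = (12 - (1)·-0.220) / (5) = 2.444
  β = (-9 - (-4)·2.713) / (6) = 0.309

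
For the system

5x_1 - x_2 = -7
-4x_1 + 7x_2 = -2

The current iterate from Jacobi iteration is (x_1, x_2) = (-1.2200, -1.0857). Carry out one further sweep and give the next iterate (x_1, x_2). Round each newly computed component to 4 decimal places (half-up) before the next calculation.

(-1.6171, -0.9829)

One sweep:
  x_1 = (-7 - (-1)·-1.0857) / (5) = -1.6171
  x_2 = (-2 - (-4)·-1.2200) / (7) = -0.9829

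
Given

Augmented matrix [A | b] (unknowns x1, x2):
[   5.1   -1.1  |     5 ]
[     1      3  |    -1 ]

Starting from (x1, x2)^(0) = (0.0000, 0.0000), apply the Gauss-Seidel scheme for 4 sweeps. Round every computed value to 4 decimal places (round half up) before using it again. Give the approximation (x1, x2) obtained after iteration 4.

(0.8475, -0.6158)

Iteration 1:
  x1 = (5 - (-1.1)·0.0000) / (5.1) = 0.9804
  x2 = (-1 - (1)·0.9804) / (3) = -0.6601
Iteration 2:
  x1 = (5 - (-1.1)·-0.6601) / (5.1) = 0.8380
  x2 = (-1 - (1)·0.8380) / (3) = -0.6127
Iteration 3:
  x1 = (5 - (-1.1)·-0.6127) / (5.1) = 0.8482
  x2 = (-1 - (1)·0.8482) / (3) = -0.6161
Iteration 4:
  x1 = (5 - (-1.1)·-0.6161) / (5.1) = 0.8475
  x2 = (-1 - (1)·0.8475) / (3) = -0.6158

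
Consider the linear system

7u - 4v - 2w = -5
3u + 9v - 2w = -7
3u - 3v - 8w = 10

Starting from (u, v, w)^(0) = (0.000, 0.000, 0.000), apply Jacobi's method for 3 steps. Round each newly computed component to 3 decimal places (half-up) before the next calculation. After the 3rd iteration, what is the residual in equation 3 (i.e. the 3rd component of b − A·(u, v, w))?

0.865

Iteration 1:
  u = (-5 - (-4)·0.000 - (-2)·0.000) / (7) = -0.714
  v = (-7 - (3)·0.000 - (-2)·0.000) / (9) = -0.778
  w = (10 - (3)·0.000 - (-3)·0.000) / (-8) = -1.250
Iteration 2:
  u = (-5 - (-4)·-0.778 - (-2)·-1.250) / (7) = -1.516
  v = (-7 - (3)·-0.714 - (-2)·-1.250) / (9) = -0.818
  w = (10 - (3)·-0.714 - (-3)·-0.778) / (-8) = -1.226
Iteration 3:
  u = (-5 - (-4)·-0.818 - (-2)·-1.226) / (7) = -1.532
  v = (-7 - (3)·-1.516 - (-2)·-1.226) / (9) = -0.545
  w = (10 - (3)·-1.516 - (-3)·-0.818) / (-8) = -1.512
Residual b − A·x = (0.520, -0.523, 0.865)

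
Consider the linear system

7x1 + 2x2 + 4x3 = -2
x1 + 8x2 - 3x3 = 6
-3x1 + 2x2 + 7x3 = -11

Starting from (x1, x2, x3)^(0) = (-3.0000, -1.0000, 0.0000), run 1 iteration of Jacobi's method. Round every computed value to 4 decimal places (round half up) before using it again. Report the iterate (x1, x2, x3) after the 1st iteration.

(0.0000, 1.1250, -2.5714)

Iteration 1:
  x1 = (-2 - (2)·-1.0000 - (4)·0.0000) / (7) = 0.0000
  x2 = (6 - (1)·-3.0000 - (-3)·0.0000) / (8) = 1.1250
  x3 = (-11 - (-3)·-3.0000 - (2)·-1.0000) / (7) = -2.5714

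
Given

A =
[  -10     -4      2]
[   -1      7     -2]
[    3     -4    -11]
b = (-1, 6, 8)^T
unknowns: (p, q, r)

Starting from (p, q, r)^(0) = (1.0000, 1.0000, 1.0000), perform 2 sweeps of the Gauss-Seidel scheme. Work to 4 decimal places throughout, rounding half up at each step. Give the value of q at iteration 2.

0.4408

Iteration 1:
  p = (-1 - (-4)·1.0000 - (2)·1.0000) / (-10) = -0.1000
  q = (6 - (-1)·-0.1000 - (-2)·1.0000) / (7) = 1.1286
  r = (8 - (3)·-0.1000 - (-4)·1.1286) / (-11) = -1.1649
Iteration 2:
  p = (-1 - (-4)·1.1286 - (2)·-1.1649) / (-10) = -0.5844
  q = (6 - (-1)·-0.5844 - (-2)·-1.1649) / (7) = 0.4408
  r = (8 - (3)·-0.5844 - (-4)·0.4408) / (-11) = -1.0469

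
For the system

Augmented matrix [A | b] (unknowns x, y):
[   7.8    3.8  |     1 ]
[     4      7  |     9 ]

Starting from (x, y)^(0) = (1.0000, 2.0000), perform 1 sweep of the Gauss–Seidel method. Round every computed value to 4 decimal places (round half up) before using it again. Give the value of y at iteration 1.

Iteration 1:
  x = (1 - (3.8)·2.0000) / (7.8) = -0.8462
  y = (9 - (4)·-0.8462) / (7) = 1.7693

1.7693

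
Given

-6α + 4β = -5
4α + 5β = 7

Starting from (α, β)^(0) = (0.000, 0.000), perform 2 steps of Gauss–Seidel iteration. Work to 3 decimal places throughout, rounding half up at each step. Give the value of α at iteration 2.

1.323

Iteration 1:
  α = (-5 - (4)·0.000) / (-6) = 0.833
  β = (7 - (4)·0.833) / (5) = 0.734
Iteration 2:
  α = (-5 - (4)·0.734) / (-6) = 1.323
  β = (7 - (4)·1.323) / (5) = 0.342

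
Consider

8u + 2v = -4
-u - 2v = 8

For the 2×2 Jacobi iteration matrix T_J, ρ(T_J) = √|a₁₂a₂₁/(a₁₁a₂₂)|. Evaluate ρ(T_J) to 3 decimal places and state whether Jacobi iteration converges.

a₁₂a₂₁/(a₁₁a₂₂) = (2)·(-1) / ((8)·(-2)) = 0.125000
ρ = √|0.125000| = √0.125000 = 0.354
ρ < 1, so Jacobi converges

0.354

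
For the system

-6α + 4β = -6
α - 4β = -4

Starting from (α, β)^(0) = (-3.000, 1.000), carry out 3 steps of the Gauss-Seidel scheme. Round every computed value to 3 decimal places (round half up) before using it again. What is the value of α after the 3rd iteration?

1.991

Iteration 1:
  α = (-6 - (4)·1.000) / (-6) = 1.667
  β = (-4 - (1)·1.667) / (-4) = 1.417
Iteration 2:
  α = (-6 - (4)·1.417) / (-6) = 1.945
  β = (-4 - (1)·1.945) / (-4) = 1.486
Iteration 3:
  α = (-6 - (4)·1.486) / (-6) = 1.991
  β = (-4 - (1)·1.991) / (-4) = 1.498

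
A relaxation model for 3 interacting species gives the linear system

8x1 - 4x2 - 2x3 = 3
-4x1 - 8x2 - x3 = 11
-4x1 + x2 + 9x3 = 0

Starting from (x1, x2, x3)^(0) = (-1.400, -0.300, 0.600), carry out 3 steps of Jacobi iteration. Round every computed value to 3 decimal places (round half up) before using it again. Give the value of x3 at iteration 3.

Iteration 1:
  x1 = (3 - (-4)·-0.300 - (-2)·0.600) / (8) = 0.375
  x2 = (11 - (-4)·-1.400 - (-1)·0.600) / (-8) = -0.750
  x3 = (0 - (-4)·-1.400 - (1)·-0.300) / (9) = -0.589
Iteration 2:
  x1 = (3 - (-4)·-0.750 - (-2)·-0.589) / (8) = -0.147
  x2 = (11 - (-4)·0.375 - (-1)·-0.589) / (-8) = -1.489
  x3 = (0 - (-4)·0.375 - (1)·-0.750) / (9) = 0.250
Iteration 3:
  x1 = (3 - (-4)·-1.489 - (-2)·0.250) / (8) = -0.307
  x2 = (11 - (-4)·-0.147 - (-1)·0.250) / (-8) = -1.333
  x3 = (0 - (-4)·-0.147 - (1)·-1.489) / (9) = 0.100

0.100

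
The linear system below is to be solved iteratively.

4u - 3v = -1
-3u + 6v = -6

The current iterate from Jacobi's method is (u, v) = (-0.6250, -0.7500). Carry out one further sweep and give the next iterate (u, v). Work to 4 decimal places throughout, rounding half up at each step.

One sweep:
  u = (-1 - (-3)·-0.7500) / (4) = -0.8125
  v = (-6 - (-3)·-0.6250) / (6) = -1.3125

(-0.8125, -1.3125)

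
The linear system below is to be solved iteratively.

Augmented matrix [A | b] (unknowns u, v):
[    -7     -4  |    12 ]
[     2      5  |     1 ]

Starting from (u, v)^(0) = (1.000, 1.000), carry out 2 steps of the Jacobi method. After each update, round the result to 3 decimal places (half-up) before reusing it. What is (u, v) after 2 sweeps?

Iteration 1:
  u = (12 - (-4)·1.000) / (-7) = -2.286
  v = (1 - (2)·1.000) / (5) = -0.200
Iteration 2:
  u = (12 - (-4)·-0.200) / (-7) = -1.600
  v = (1 - (2)·-2.286) / (5) = 1.114

(-1.600, 1.114)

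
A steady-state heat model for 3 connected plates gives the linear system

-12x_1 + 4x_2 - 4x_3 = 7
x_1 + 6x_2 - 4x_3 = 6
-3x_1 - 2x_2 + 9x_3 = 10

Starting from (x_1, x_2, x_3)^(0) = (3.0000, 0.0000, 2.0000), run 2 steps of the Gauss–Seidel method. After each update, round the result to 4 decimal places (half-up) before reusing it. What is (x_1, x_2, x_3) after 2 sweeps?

Iteration 1:
  x_1 = (7 - (4)·0.0000 - (-4)·2.0000) / (-12) = -1.2500
  x_2 = (6 - (1)·-1.2500 - (-4)·2.0000) / (6) = 2.5417
  x_3 = (10 - (-3)·-1.2500 - (-2)·2.5417) / (9) = 1.2593
Iteration 2:
  x_1 = (7 - (4)·2.5417 - (-4)·1.2593) / (-12) = -0.1559
  x_2 = (6 - (1)·-0.1559 - (-4)·1.2593) / (6) = 1.8655
  x_3 = (10 - (-3)·-0.1559 - (-2)·1.8655) / (9) = 1.4737

(-0.1559, 1.8655, 1.4737)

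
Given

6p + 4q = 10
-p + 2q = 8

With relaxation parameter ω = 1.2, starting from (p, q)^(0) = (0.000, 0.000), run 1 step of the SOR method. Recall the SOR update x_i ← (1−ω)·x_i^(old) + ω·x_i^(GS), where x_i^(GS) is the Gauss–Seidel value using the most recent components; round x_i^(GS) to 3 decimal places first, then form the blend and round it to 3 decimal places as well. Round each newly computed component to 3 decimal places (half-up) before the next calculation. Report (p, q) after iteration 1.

(2.000, 6.000)

Iteration 1:
  p: GS value = (10 - (4)·0.000) / (6) = 1.667;  p ← (1−ω)·0.000 + ω·1.667 = 2.000
  q: GS value = (8 - (-1)·2.000) / (2) = 5.000;  q ← (1−ω)·0.000 + ω·5.000 = 6.000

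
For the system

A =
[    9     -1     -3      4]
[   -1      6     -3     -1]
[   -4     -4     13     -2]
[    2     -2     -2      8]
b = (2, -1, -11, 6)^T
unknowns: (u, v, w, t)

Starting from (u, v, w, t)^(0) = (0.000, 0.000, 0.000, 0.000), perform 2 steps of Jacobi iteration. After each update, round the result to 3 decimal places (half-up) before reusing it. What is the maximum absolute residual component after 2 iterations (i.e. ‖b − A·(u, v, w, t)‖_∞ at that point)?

4.196

Iteration 1:
  u = (2 - (-1)·0.000 - (-3)·0.000 - (4)·0.000) / (9) = 0.222
  v = (-1 - (-1)·0.000 - (-3)·0.000 - (-1)·0.000) / (6) = -0.167
  w = (-11 - (-4)·0.000 - (-4)·0.000 - (-2)·0.000) / (13) = -0.846
  t = (6 - (2)·0.000 - (-2)·0.000 - (-2)·0.000) / (8) = 0.750
Iteration 2:
  u = (2 - (-1)·-0.167 - (-3)·-0.846 - (4)·0.750) / (9) = -0.412
  v = (-1 - (-1)·0.222 - (-3)·-0.846 - (-1)·0.750) / (6) = -0.428
  w = (-11 - (-4)·0.222 - (-4)·-0.167 - (-2)·0.750) / (13) = -0.714
  t = (6 - (2)·0.222 - (-2)·-0.167 - (-2)·-0.846) / (8) = 0.441
Residual b − A·x = (1.374, -0.545, -4.196, 1.012); ∞-norm = 4.196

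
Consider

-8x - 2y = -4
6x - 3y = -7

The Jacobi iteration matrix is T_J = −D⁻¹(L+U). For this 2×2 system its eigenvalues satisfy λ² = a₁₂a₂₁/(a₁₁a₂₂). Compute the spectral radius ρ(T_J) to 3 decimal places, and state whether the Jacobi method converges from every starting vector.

0.707

a₁₂a₂₁/(a₁₁a₂₂) = (-2)·(6) / ((-8)·(-3)) = -0.500000
ρ = √|-0.500000| = √0.500000 = 0.707
ρ < 1, so Jacobi converges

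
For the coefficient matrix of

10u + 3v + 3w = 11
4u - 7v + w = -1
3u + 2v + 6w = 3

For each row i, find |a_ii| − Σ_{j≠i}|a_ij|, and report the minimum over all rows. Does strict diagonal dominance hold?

1

row 1: |10| − (3+3) = 4
row 2: |-7| − (4+1) = 2
row 3: |6| − (3+2) = 1
minimum over rows = 1 → strictly diagonally dominant (convergence guaranteed)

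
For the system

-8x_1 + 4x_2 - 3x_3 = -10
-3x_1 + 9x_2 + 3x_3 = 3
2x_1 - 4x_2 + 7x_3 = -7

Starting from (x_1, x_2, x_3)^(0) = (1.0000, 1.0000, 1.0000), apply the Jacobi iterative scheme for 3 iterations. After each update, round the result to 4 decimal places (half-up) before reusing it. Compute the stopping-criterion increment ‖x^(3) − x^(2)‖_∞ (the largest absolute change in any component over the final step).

Iteration 1:
  x_1 = (-10 - (4)·1.0000 - (-3)·1.0000) / (-8) = 1.3750
  x_2 = (3 - (-3)·1.0000 - (3)·1.0000) / (9) = 0.3333
  x_3 = (-7 - (2)·1.0000 - (-4)·1.0000) / (7) = -0.7143
Iteration 2:
  x_1 = (-10 - (4)·0.3333 - (-3)·-0.7143) / (-8) = 1.6845
  x_2 = (3 - (-3)·1.3750 - (3)·-0.7143) / (9) = 1.0298
  x_3 = (-7 - (2)·1.3750 - (-4)·0.3333) / (7) = -1.2024
Iteration 3:
  x_1 = (-10 - (4)·1.0298 - (-3)·-1.2024) / (-8) = 2.2158
  x_2 = (3 - (-3)·1.6845 - (3)·-1.2024) / (9) = 1.2956
  x_3 = (-7 - (2)·1.6845 - (-4)·1.0298) / (7) = -0.8928
Change: (0.5313, 0.2658, 0.3096) → max |·| = 0.5313

0.5313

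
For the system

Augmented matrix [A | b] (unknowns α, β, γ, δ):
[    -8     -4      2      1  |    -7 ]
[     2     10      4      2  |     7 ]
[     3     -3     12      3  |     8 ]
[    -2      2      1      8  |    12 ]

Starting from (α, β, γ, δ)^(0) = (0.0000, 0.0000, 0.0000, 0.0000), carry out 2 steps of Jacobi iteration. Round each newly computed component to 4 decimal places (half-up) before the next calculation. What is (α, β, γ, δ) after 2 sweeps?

Iteration 1:
  α = (-7 - (-4)·0.0000 - (2)·0.0000 - (1)·0.0000) / (-8) = 0.8750
  β = (7 - (2)·0.0000 - (4)·0.0000 - (2)·0.0000) / (10) = 0.7000
  γ = (8 - (3)·0.0000 - (-3)·0.0000 - (3)·0.0000) / (12) = 0.6667
  δ = (12 - (-2)·0.0000 - (2)·0.0000 - (1)·0.0000) / (8) = 1.5000
Iteration 2:
  α = (-7 - (-4)·0.7000 - (2)·0.6667 - (1)·1.5000) / (-8) = 0.8792
  β = (7 - (2)·0.8750 - (4)·0.6667 - (2)·1.5000) / (10) = -0.0417
  γ = (8 - (3)·0.8750 - (-3)·0.7000 - (3)·1.5000) / (12) = 0.2479
  δ = (12 - (-2)·0.8750 - (2)·0.7000 - (1)·0.6667) / (8) = 1.4604

(0.8792, -0.0417, 0.2479, 1.4604)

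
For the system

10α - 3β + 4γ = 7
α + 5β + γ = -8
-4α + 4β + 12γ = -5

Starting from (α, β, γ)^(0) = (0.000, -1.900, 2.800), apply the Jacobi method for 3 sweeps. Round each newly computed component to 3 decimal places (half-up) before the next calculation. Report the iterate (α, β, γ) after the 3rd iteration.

Iteration 1:
  α = (7 - (-3)·-1.900 - (4)·2.800) / (10) = -0.990
  β = (-8 - (1)·0.000 - (1)·2.800) / (5) = -2.160
  γ = (-5 - (-4)·0.000 - (4)·-1.900) / (12) = 0.217
Iteration 2:
  α = (7 - (-3)·-2.160 - (4)·0.217) / (10) = -0.035
  β = (-8 - (1)·-0.990 - (1)·0.217) / (5) = -1.445
  γ = (-5 - (-4)·-0.990 - (4)·-2.160) / (12) = -0.027
Iteration 3:
  α = (7 - (-3)·-1.445 - (4)·-0.027) / (10) = 0.277
  β = (-8 - (1)·-0.035 - (1)·-0.027) / (5) = -1.588
  γ = (-5 - (-4)·-0.035 - (4)·-1.445) / (12) = 0.053

(0.277, -1.588, 0.053)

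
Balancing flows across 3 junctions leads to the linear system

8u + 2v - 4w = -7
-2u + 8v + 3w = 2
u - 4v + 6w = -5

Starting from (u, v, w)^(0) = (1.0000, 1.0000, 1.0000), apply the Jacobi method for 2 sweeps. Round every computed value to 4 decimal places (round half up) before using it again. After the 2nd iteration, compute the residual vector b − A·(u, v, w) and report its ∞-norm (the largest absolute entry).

1.4374

Iteration 1:
  u = (-7 - (2)·1.0000 - (-4)·1.0000) / (8) = -0.6250
  v = (2 - (-2)·1.0000 - (3)·1.0000) / (8) = 0.1250
  w = (-5 - (1)·1.0000 - (-4)·1.0000) / (6) = -0.3333
Iteration 2:
  u = (-7 - (2)·0.1250 - (-4)·-0.3333) / (8) = -1.0729
  v = (2 - (-2)·-0.6250 - (3)·-0.3333) / (8) = 0.2187
  w = (-5 - (1)·-0.6250 - (-4)·0.1250) / (6) = -0.6458
Residual b − A·x = (-1.4374, 0.0420, 0.8225); ∞-norm = 1.4374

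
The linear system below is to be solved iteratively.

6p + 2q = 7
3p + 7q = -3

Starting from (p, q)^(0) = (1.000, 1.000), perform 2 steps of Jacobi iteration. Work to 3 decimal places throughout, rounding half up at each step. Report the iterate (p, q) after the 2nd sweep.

(1.452, -0.786)

Iteration 1:
  p = (7 - (2)·1.000) / (6) = 0.833
  q = (-3 - (3)·1.000) / (7) = -0.857
Iteration 2:
  p = (7 - (2)·-0.857) / (6) = 1.452
  q = (-3 - (3)·0.833) / (7) = -0.786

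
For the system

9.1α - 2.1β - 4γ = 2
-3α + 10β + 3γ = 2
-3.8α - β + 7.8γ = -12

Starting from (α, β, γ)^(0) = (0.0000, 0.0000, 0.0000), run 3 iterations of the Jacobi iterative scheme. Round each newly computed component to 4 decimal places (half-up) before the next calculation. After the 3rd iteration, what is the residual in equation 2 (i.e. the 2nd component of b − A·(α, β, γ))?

Iteration 1:
  α = (2 - (-2.1)·0.0000 - (-4)·0.0000) / (9.1) = 0.2198
  β = (2 - (-3)·0.0000 - (3)·0.0000) / (10) = 0.2000
  γ = (-12 - (-3.8)·0.0000 - (-1)·0.0000) / (7.8) = -1.5385
Iteration 2:
  α = (2 - (-2.1)·0.2000 - (-4)·-1.5385) / (9.1) = -0.4103
  β = (2 - (-3)·0.2198 - (3)·-1.5385) / (10) = 0.7275
  γ = (-12 - (-3.8)·0.2198 - (-1)·0.2000) / (7.8) = -1.4057
Iteration 3:
  α = (2 - (-2.1)·0.7275 - (-4)·-1.4057) / (9.1) = -0.2302
  β = (2 - (-3)·-0.4103 - (3)·-1.4057) / (10) = 0.4986
  γ = (-12 - (-3.8)·-0.4103 - (-1)·0.7275) / (7.8) = -1.6451
Residual b − A·x = (-1.4385, 1.2587, 0.4556)

1.2587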